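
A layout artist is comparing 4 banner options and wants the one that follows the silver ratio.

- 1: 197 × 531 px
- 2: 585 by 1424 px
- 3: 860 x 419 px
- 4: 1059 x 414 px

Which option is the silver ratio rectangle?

Ratios (long/short): 1 ≈ 2.695; 2 ≈ 2.434; 3 ≈ 2.053; 4 ≈ 2.558.
silver ratio ≈ 2.414; option 2 is nearest (Δ 0.020).

2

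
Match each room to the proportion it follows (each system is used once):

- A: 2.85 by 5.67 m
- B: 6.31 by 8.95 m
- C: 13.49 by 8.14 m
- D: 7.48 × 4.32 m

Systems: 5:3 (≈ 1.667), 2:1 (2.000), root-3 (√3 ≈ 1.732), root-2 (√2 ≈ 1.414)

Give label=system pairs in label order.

A = 5.67/2.85 ≈ 1.989 → 2:1 (2.000)
B = 8.95/6.31 ≈ 1.418 → root-2 (1.414)
C = 13.49/8.14 ≈ 1.657 → 5:3 (1.667)
D = 7.48/4.32 ≈ 1.731 → root-3 (1.732)

A=2:1, B=root-2, C=5:3, D=root-3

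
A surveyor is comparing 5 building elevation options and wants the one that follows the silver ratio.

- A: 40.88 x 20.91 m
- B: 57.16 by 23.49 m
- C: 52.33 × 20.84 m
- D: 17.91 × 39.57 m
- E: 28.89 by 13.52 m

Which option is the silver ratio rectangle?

B

Ratios (long/short): A ≈ 1.955; B ≈ 2.433; C ≈ 2.511; D ≈ 2.209; E ≈ 2.137.
silver ratio ≈ 2.414; option B is nearest (Δ 0.019).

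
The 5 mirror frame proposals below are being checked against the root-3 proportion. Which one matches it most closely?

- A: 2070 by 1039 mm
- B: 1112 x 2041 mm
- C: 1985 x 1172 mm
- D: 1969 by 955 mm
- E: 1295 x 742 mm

E

Ratios (long/short): A ≈ 1.992; B ≈ 1.835; C ≈ 1.694; D ≈ 2.062; E ≈ 1.745.
root-3 ≈ 1.732; option E is nearest (Δ 0.013).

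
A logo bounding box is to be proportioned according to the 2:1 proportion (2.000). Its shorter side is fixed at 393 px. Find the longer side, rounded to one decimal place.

2:1 = 2.00000.
Longer side = 393 × 2.00000 ≈ 786.000 → 786.0 px.

786.0 px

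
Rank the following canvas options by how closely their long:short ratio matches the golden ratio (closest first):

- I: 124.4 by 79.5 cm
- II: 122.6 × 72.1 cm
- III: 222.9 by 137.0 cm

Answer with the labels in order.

III, I, II

I: 124.4/79.5 ≈ 1.565 → |1.565 − 1.618| = 0.053
II: 122.6/72.1 ≈ 1.700 → |1.700 − 1.618| = 0.082
III: 222.9/137.0 ≈ 1.627 → |1.627 − 1.618| = 0.009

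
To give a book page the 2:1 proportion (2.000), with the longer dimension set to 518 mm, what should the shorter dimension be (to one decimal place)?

2:1 = 2.00000.
Shorter side = 518 ÷ 2.00000 ≈ 259.000 → 259.0 mm.

259.0 mm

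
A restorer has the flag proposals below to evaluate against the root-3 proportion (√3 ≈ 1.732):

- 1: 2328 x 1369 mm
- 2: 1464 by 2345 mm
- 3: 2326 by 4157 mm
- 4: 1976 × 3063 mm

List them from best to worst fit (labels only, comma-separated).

1, 3, 2, 4

Ratios: 1 = 2328 / 1369 ≈ 1.701; 2 = 2345 / 1464 ≈ 1.602; 3 = 4157 / 2326 ≈ 1.787; 4 = 3063 / 1976 ≈ 1.550.
|Δ from 1.732|: 1 0.031; 2 0.130; 3 0.055; 4 0.182.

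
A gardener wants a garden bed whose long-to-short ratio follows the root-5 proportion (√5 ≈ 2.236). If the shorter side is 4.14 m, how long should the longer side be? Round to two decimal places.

9.26 m

root-5 ≈ 2.23607.
Longer side = 4.14 × 2.23607 ≈ 9.2573 → 9.26 m.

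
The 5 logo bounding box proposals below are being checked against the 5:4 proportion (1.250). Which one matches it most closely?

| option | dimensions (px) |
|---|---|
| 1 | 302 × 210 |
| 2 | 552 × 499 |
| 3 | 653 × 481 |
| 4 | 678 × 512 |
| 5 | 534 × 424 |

Target 5:4 ≈ 1.250.
1: 1.438 (Δ0.188)  2: 1.106 (Δ0.144)  3: 1.358 (Δ0.108)  4: 1.324 (Δ0.074)  5: 1.259 (Δ0.009)

5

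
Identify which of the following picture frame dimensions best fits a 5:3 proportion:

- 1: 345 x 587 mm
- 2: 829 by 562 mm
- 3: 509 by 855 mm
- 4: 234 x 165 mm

Ratios (long/short): 1 ≈ 1.701; 2 ≈ 1.475; 3 ≈ 1.680; 4 ≈ 1.418.
5:3 ≈ 1.667; option 3 is nearest (Δ 0.013).

3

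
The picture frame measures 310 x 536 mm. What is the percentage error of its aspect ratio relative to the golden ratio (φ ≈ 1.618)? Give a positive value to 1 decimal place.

6.9%

Ratio = 536 / 310 ≈ 1.7290.
Ideal golden ratio ≈ 1.6180. |1.7290 − 1.6180| / 1.6180 ≈ 6.86% → 6.9%.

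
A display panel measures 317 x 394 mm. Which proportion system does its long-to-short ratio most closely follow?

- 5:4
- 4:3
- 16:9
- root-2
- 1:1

Ratio = 394 / 317 ≈ 1.243.
Distances: 5:4 1.250 (Δ 0.007); 4:3 1.333 (Δ 0.090); 16:9 1.778 (Δ 0.535); root-2 1.414 (Δ 0.171); 1:1 1.000 (Δ 0.243).

5:4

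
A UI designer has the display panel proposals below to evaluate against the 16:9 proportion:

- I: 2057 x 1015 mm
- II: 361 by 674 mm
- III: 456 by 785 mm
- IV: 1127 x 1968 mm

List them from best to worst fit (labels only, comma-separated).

Ratios: I = 2057 / 1015 ≈ 2.027; II = 674 / 361 ≈ 1.867; III = 785 / 456 ≈ 1.721; IV = 1968 / 1127 ≈ 1.746.
|Δ from 1.778|: I 0.249; II 0.089; III 0.057; IV 0.032.

IV, III, II, I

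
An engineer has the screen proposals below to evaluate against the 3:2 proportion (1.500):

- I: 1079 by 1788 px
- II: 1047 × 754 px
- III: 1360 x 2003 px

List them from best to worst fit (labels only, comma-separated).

I: 1788/1079 ≈ 1.657 → |1.657 − 1.500| = 0.157
II: 1047/754 ≈ 1.389 → |1.389 − 1.500| = 0.111
III: 2003/1360 ≈ 1.473 → |1.473 − 1.500| = 0.027

III, II, I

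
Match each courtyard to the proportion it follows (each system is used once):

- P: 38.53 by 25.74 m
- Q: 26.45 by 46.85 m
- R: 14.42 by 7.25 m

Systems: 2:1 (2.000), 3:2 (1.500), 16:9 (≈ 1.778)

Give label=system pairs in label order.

P=3:2, Q=16:9, R=2:1

P = 38.53/25.74 ≈ 1.497 → 3:2 (1.500)
Q = 46.85/26.45 ≈ 1.771 → 16:9 (1.778)
R = 14.42/7.25 ≈ 1.989 → 2:1 (2.000)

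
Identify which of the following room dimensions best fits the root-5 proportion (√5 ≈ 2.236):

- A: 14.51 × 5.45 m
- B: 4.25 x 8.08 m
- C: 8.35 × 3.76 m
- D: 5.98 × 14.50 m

Target root-5 ≈ 2.236.
A: 2.662 (Δ0.426)  B: 1.901 (Δ0.335)  C: 2.221 (Δ0.015)  D: 2.425 (Δ0.189)

C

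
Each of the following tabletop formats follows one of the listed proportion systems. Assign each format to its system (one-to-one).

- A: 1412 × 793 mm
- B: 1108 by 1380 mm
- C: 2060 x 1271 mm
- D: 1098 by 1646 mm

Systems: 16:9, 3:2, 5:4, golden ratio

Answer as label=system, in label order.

A=16:9, B=5:4, C=golden ratio, D=3:2

A = 1412/793 ≈ 1.781 → 16:9 (1.778)
B = 1380/1108 ≈ 1.245 → 5:4 (1.250)
C = 2060/1271 ≈ 1.621 → golden ratio (1.618)
D = 1646/1098 ≈ 1.499 → 3:2 (1.500)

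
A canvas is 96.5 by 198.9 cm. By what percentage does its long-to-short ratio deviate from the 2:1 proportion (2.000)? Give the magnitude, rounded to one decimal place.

Ratio = 198.9 / 96.5 ≈ 2.0611.
Ideal 2:1 = 2.0000. |2.0611 − 2.0000| / 2.0000 ≈ 3.06% → 3.1%.

3.1%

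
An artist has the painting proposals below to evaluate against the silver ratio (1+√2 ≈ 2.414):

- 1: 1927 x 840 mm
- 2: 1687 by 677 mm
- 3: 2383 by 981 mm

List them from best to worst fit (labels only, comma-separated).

3, 2, 1

Ratios: 1 = 1927 / 840 ≈ 2.294; 2 = 1687 / 677 ≈ 2.492; 3 = 2383 / 981 ≈ 2.429.
|Δ from 2.414|: 1 0.120; 2 0.078; 3 0.015.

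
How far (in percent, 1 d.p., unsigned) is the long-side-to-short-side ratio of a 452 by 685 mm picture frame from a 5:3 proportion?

Ratio = 685 / 452 ≈ 1.5155.
Ideal 5:3 ≈ 1.6667. |1.5155 − 1.6667| / 1.6667 ≈ 9.07% → 9.1%.

9.1%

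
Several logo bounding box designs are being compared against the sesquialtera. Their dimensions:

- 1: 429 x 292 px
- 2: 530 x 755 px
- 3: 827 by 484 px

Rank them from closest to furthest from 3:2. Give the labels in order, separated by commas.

1: 429/292 ≈ 1.469 → |1.469 − 1.500| = 0.031
2: 755/530 ≈ 1.425 → |1.425 − 1.500| = 0.075
3: 827/484 ≈ 1.709 → |1.709 − 1.500| = 0.209

1, 2, 3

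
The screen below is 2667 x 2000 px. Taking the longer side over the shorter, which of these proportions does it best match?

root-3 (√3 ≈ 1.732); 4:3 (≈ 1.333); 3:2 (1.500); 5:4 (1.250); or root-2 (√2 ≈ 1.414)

4:3

Ratio = 2667 / 2000 ≈ 1.333.
Distances: root-3 1.732 (Δ 0.399); 4:3 1.333 (Δ 0.000); 3:2 1.500 (Δ 0.167); 5:4 1.250 (Δ 0.083); root-2 1.414 (Δ 0.081).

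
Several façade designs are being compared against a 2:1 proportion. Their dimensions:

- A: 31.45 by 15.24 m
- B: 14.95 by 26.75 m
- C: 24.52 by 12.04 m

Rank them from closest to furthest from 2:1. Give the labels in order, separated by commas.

C, A, B

Ratios: A = 31.45 / 15.24 ≈ 2.064; B = 26.75 / 14.95 ≈ 1.789; C = 24.52 / 12.04 ≈ 2.037.
|Δ from 2.000|: A 0.064; B 0.211; C 0.037.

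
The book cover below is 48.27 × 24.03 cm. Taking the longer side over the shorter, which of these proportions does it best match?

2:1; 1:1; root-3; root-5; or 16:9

48.27/24.03 ≈ 2.009. Nearest candidates are 2:1 (2.000, off by 0.009) and root-5 (2.236, off by 0.227).

2:1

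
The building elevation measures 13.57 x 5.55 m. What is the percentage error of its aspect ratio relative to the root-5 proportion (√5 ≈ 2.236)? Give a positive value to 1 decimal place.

9.3%

Ratio = 13.57 / 5.55 ≈ 2.4450.
Ideal root-5 ≈ 2.2361. |2.4450 − 2.2361| / 2.2361 ≈ 9.34% → 9.3%.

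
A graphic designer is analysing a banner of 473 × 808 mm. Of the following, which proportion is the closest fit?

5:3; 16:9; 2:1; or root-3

Ratio = 808 / 473 ≈ 1.708.
Distances: 5:3 1.667 (Δ 0.041); 16:9 1.778 (Δ 0.070); 2:1 2.000 (Δ 0.292); root-3 1.732 (Δ 0.024).

root-3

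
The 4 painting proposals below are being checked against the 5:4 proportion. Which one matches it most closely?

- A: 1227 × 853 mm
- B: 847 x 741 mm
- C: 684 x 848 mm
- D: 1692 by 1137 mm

C

Ratios (long/short): A ≈ 1.438; B ≈ 1.143; C ≈ 1.240; D ≈ 1.488.
5:4 ≈ 1.250; option C is nearest (Δ 0.010).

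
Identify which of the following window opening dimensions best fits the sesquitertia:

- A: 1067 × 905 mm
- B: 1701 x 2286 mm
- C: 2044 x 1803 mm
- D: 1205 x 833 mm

B

Ratios (long/short): A ≈ 1.179; B ≈ 1.344; C ≈ 1.134; D ≈ 1.447.
4:3 ≈ 1.333; option B is nearest (Δ 0.011).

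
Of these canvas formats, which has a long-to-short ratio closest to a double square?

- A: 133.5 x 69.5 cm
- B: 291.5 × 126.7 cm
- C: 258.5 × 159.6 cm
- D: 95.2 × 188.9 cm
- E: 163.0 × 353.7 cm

D

Ratios (long/short): A ≈ 1.921; B ≈ 2.301; C ≈ 1.620; D ≈ 1.984; E ≈ 2.170.
2:1 ≈ 2.000; option D is nearest (Δ 0.016).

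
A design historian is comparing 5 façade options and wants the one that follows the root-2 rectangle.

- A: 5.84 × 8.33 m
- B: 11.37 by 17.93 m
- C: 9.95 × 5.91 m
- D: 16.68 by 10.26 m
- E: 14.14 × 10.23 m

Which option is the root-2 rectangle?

Target root-2 ≈ 1.414.
A: 1.426 (Δ0.012)  B: 1.577 (Δ0.163)  C: 1.684 (Δ0.270)  D: 1.626 (Δ0.212)  E: 1.382 (Δ0.032)

A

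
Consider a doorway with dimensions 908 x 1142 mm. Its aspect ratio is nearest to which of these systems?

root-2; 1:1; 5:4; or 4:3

Ratio = 1142 / 908 ≈ 1.258.
Distances: root-2 1.414 (Δ 0.156); 1:1 1.000 (Δ 0.258); 5:4 1.250 (Δ 0.008); 4:3 1.333 (Δ 0.075).

5:4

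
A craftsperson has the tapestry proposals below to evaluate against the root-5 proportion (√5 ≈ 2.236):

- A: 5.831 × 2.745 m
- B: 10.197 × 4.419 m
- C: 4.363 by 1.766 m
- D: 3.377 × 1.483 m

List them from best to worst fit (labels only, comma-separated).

A: 5.831/2.745 ≈ 2.124 → |2.124 − 2.236| = 0.112
B: 10.197/4.419 ≈ 2.308 → |2.308 − 2.236| = 0.072
C: 4.363/1.766 ≈ 2.471 → |2.471 − 2.236| = 0.235
D: 3.377/1.483 ≈ 2.277 → |2.277 − 2.236| = 0.041

D, B, A, C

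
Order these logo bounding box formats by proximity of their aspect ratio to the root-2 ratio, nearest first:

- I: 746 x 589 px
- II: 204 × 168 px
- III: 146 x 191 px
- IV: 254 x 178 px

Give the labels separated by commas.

I: 746/589 ≈ 1.267 → |1.267 − 1.414| = 0.147
II: 204/168 ≈ 1.214 → |1.214 − 1.414| = 0.200
III: 191/146 ≈ 1.308 → |1.308 − 1.414| = 0.106
IV: 254/178 ≈ 1.427 → |1.427 − 1.414| = 0.013

IV, III, I, II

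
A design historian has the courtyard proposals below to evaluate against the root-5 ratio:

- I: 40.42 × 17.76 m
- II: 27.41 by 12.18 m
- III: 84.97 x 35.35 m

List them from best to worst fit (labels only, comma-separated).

II, I, III

I: 40.42/17.76 ≈ 2.276 → |2.276 − 2.236| = 0.040
II: 27.41/12.18 ≈ 2.250 → |2.250 − 2.236| = 0.014
III: 84.97/35.35 ≈ 2.404 → |2.404 − 2.236| = 0.168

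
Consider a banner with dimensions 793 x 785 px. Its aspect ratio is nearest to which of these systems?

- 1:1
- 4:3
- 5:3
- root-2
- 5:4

1:1

Ratio = 793 / 785 ≈ 1.010.
Distances: 1:1 1.000 (Δ 0.010); 4:3 1.333 (Δ 0.323); 5:3 1.667 (Δ 0.657); root-2 1.414 (Δ 0.404); 5:4 1.250 (Δ 0.240).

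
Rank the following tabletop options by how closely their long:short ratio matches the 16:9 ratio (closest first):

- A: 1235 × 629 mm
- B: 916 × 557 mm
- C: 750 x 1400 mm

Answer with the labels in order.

Ratios: A = 1235 / 629 ≈ 1.963; B = 916 / 557 ≈ 1.645; C = 1400 / 750 ≈ 1.867.
|Δ from 1.778|: A 0.185; B 0.133; C 0.089.

C, B, A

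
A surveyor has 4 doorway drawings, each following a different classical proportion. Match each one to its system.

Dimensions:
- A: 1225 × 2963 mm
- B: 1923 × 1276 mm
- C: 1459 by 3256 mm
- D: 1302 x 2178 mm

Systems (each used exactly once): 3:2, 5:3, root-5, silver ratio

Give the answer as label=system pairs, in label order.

Ratios: A ≈ 2.419; B ≈ 1.507; C ≈ 2.232; D ≈ 1.673.
Targets: 3:2 ≈ 1.500; 5:3 ≈ 1.667; root-5 ≈ 2.236; silver ratio ≈ 2.414.

A=silver ratio, B=3:2, C=root-5, D=5:3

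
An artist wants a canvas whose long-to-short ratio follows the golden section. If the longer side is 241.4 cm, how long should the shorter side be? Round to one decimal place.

149.2 cm

golden ratio ≈ 1.61803.
Shorter side = 241.4 ÷ 1.61803 ≈ 149.194 → 149.2 cm.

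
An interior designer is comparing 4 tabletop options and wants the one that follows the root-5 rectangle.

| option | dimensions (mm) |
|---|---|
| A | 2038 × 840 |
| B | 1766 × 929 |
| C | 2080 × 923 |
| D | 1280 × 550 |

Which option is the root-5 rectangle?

C

Target root-5 ≈ 2.236.
A: 2.426 (Δ0.190)  B: 1.901 (Δ0.335)  C: 2.254 (Δ0.018)  D: 2.327 (Δ0.091)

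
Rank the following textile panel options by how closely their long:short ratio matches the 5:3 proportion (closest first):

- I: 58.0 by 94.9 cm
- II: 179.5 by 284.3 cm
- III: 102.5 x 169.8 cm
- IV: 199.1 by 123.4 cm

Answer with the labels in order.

Ratios: I = 94.9 / 58.0 ≈ 1.636; II = 284.3 / 179.5 ≈ 1.584; III = 169.8 / 102.5 ≈ 1.657; IV = 199.1 / 123.4 ≈ 1.613.
|Δ from 1.667|: I 0.031; II 0.083; III 0.010; IV 0.054.

III, I, IV, II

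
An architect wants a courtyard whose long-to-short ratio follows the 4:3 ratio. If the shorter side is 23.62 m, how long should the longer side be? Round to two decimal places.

31.49 m

4:3 ≈ 1.33333.
Longer side = 23.62 × 1.33333 ≈ 31.4933 → 31.49 m.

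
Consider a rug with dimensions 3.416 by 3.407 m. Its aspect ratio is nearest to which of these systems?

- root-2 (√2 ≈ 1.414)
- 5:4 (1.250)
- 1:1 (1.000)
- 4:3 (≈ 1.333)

1:1

3.416/3.407 ≈ 1.003. Nearest candidates are 1:1 (1.000, off by 0.003) and 5:4 (1.250, off by 0.247).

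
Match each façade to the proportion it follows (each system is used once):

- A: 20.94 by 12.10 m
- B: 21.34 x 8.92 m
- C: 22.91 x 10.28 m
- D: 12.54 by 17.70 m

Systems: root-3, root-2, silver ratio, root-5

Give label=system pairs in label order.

A=root-3, B=silver ratio, C=root-5, D=root-2

Ratios: A ≈ 1.731; B ≈ 2.392; C ≈ 2.229; D ≈ 1.411.
Targets: root-3 ≈ 1.732; root-2 ≈ 1.414; silver ratio ≈ 2.414; root-5 ≈ 2.236.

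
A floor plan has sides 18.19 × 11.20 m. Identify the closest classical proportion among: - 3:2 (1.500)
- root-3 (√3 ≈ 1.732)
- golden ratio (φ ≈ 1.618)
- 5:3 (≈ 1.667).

18.19/11.20 ≈ 1.624. Nearest candidates are golden ratio (1.618, off by 0.006) and 5:3 (1.667, off by 0.043).

golden ratio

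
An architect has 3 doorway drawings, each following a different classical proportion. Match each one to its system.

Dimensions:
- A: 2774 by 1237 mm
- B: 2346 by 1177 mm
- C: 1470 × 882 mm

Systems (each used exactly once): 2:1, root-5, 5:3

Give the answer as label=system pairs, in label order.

A=root-5, B=2:1, C=5:3

A = 2774/1237 ≈ 2.243 → root-5 (2.236)
B = 2346/1177 ≈ 1.993 → 2:1 (2.000)
C = 1470/882 ≈ 1.667 → 5:3 (1.667)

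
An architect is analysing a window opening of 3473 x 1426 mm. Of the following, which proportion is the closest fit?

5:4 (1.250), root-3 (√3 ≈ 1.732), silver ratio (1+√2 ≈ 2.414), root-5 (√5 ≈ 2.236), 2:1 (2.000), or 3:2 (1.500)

silver ratio

3473/1426 ≈ 2.435. Nearest candidates are silver ratio (2.414, off by 0.021) and root-5 (2.236, off by 0.199).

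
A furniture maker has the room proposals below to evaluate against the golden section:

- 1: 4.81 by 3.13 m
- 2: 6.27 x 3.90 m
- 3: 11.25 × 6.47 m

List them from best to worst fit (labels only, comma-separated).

2, 1, 3

1: 4.81/3.13 ≈ 1.537 → |1.537 − 1.618| = 0.081
2: 6.27/3.90 ≈ 1.608 → |1.608 − 1.618| = 0.010
3: 11.25/6.47 ≈ 1.739 → |1.739 − 1.618| = 0.121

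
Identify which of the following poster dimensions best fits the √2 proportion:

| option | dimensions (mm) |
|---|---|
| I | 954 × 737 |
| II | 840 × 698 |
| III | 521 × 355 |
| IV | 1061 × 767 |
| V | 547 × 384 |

V

Target root-2 ≈ 1.414.
I: 1.294 (Δ0.120)  II: 1.203 (Δ0.211)  III: 1.468 (Δ0.054)  IV: 1.383 (Δ0.031)  V: 1.424 (Δ0.010)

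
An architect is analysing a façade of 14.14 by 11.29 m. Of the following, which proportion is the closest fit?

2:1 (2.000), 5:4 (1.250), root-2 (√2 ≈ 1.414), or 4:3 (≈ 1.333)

5:4

14.14/11.29 ≈ 1.252. Nearest candidates are 5:4 (1.250, off by 0.002) and 4:3 (1.333, off by 0.081).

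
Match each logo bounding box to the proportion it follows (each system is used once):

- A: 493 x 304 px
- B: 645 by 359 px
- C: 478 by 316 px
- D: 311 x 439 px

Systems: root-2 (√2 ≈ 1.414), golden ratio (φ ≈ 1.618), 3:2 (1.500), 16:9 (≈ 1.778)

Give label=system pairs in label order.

Ratios: A ≈ 1.622; B ≈ 1.797; C ≈ 1.513; D ≈ 1.412.
Targets: root-2 ≈ 1.414; golden ratio ≈ 1.618; 3:2 ≈ 1.500; 16:9 ≈ 1.778.

A=golden ratio, B=16:9, C=3:2, D=root-2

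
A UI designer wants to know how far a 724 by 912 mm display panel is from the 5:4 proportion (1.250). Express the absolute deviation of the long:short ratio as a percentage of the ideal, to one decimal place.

Ratio = 912 / 724 ≈ 1.2597.
Ideal 5:4 = 1.2500. |1.2597 − 1.2500| / 1.2500 ≈ 0.78% → 0.8%.

0.8%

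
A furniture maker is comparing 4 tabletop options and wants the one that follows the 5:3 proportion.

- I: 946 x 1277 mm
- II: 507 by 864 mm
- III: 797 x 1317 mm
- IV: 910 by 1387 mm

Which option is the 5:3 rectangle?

Target 5:3 ≈ 1.667.
I: 1.350 (Δ0.317)  II: 1.704 (Δ0.037)  III: 1.652 (Δ0.015)  IV: 1.524 (Δ0.143)

III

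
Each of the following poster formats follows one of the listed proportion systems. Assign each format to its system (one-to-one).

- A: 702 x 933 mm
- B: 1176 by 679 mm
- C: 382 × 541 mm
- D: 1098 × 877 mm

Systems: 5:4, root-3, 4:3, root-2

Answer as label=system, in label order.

A=4:3, B=root-3, C=root-2, D=5:4

A = 933/702 ≈ 1.329 → 4:3 (1.333)
B = 1176/679 ≈ 1.732 → root-3 (1.732)
C = 541/382 ≈ 1.416 → root-2 (1.414)
D = 1098/877 ≈ 1.252 → 5:4 (1.250)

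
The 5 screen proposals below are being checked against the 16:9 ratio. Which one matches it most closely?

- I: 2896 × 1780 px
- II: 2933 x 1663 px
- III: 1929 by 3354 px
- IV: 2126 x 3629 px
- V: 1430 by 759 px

II

Target 16:9 ≈ 1.778.
I: 1.627 (Δ0.151)  II: 1.764 (Δ0.014)  III: 1.739 (Δ0.039)  IV: 1.707 (Δ0.071)  V: 1.884 (Δ0.106)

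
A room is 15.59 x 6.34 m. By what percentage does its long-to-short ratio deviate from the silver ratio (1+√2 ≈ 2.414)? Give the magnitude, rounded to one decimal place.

1.9%

Ratio = 15.59 / 6.34 ≈ 2.4590.
Ideal silver ratio ≈ 2.4142. |2.4590 − 2.4142| / 2.4142 ≈ 1.86% → 1.9%.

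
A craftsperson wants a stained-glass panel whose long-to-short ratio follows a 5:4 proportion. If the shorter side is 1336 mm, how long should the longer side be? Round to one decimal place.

1670.0 mm

5:4 = 1.25000.
Longer side = 1336 × 1.25000 ≈ 1670.000 → 1670.0 mm.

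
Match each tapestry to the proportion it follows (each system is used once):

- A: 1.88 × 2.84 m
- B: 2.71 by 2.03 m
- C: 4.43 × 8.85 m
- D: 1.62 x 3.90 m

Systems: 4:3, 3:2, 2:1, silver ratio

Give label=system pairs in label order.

A=3:2, B=4:3, C=2:1, D=silver ratio

Ratios: A ≈ 1.511; B ≈ 1.335; C ≈ 1.998; D ≈ 2.407.
Targets: 4:3 ≈ 1.333; 3:2 ≈ 1.500; 2:1 ≈ 2.000; silver ratio ≈ 2.414.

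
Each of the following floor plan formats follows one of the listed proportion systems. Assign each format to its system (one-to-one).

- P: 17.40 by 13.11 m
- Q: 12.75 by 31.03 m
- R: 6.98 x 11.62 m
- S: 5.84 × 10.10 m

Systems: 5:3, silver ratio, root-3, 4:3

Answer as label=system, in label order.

P=4:3, Q=silver ratio, R=5:3, S=root-3

Ratios: P ≈ 1.327; Q ≈ 2.434; R ≈ 1.665; S ≈ 1.729.
Targets: 5:3 ≈ 1.667; silver ratio ≈ 2.414; root-3 ≈ 1.732; 4:3 ≈ 1.333.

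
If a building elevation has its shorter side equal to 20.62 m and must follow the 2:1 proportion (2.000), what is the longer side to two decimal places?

41.24 m

2:1 = 2.00000.
Longer side = 20.62 × 2.00000 ≈ 41.2400 → 41.24 m.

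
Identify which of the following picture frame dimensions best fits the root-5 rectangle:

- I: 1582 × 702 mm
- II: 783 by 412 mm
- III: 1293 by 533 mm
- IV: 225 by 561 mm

I

Ratios (long/short): I ≈ 2.254; II ≈ 1.900; III ≈ 2.426; IV ≈ 2.493.
root-5 ≈ 2.236; option I is nearest (Δ 0.018).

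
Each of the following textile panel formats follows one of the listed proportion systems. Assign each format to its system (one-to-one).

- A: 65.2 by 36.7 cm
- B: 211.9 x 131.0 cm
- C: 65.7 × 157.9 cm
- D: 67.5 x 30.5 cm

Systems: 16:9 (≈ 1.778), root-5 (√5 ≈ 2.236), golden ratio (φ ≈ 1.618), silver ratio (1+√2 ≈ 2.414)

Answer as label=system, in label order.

A=16:9, B=golden ratio, C=silver ratio, D=root-5

A = 65.2/36.7 ≈ 1.777 → 16:9 (1.778)
B = 211.9/131.0 ≈ 1.618 → golden ratio (1.618)
C = 157.9/65.7 ≈ 2.403 → silver ratio (2.414)
D = 67.5/30.5 ≈ 2.213 → root-5 (2.236)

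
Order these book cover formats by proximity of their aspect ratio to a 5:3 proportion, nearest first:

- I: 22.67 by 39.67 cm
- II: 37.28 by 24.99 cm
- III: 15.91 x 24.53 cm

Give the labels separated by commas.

I, III, II

I: 39.67/22.67 ≈ 1.750 → |1.750 − 1.667| = 0.083
II: 37.28/24.99 ≈ 1.492 → |1.492 − 1.667| = 0.175
III: 24.53/15.91 ≈ 1.542 → |1.542 − 1.667| = 0.125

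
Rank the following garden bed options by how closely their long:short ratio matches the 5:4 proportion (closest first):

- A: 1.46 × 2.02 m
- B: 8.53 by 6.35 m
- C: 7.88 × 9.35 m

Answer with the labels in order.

A: 2.02/1.46 ≈ 1.384 → |1.384 − 1.250| = 0.134
B: 8.53/6.35 ≈ 1.343 → |1.343 − 1.250| = 0.093
C: 9.35/7.88 ≈ 1.187 → |1.187 − 1.250| = 0.063

C, B, A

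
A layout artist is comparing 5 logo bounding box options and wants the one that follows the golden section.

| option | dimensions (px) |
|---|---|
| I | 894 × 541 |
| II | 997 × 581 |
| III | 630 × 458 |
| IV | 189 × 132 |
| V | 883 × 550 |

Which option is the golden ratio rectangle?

V

Target golden ratio ≈ 1.618.
I: 1.652 (Δ0.034)  II: 1.716 (Δ0.098)  III: 1.376 (Δ0.242)  IV: 1.432 (Δ0.186)  V: 1.605 (Δ0.013)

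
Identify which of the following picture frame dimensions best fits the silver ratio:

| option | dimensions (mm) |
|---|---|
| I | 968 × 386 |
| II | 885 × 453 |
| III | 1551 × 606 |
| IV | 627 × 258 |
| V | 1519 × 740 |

Ratios (long/short): I ≈ 2.508; II ≈ 1.954; III ≈ 2.559; IV ≈ 2.430; V ≈ 2.053.
silver ratio ≈ 2.414; option IV is nearest (Δ 0.016).

IV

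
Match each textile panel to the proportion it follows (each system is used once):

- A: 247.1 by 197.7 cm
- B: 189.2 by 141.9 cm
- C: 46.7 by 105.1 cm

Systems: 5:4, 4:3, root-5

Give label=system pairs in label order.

A=5:4, B=4:3, C=root-5

Ratios: A ≈ 1.250; B ≈ 1.333; C ≈ 2.251.
Targets: 5:4 ≈ 1.250; 4:3 ≈ 1.333; root-5 ≈ 2.236.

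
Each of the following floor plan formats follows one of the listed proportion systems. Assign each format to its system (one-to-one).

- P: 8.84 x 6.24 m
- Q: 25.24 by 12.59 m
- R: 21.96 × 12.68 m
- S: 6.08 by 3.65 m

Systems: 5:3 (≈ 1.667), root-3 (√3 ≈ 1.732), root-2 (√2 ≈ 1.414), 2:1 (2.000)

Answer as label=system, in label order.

P=root-2, Q=2:1, R=root-3, S=5:3

Ratios: P ≈ 1.417; Q ≈ 2.005; R ≈ 1.732; S ≈ 1.666.
Targets: 5:3 ≈ 1.667; root-3 ≈ 1.732; root-2 ≈ 1.414; 2:1 ≈ 2.000.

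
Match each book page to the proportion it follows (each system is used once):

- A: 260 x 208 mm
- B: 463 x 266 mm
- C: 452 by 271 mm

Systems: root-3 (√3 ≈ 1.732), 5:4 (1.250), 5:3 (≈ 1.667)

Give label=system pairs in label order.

A=5:4, B=root-3, C=5:3

A = 260/208 ≈ 1.250 → 5:4 (1.250)
B = 463/266 ≈ 1.741 → root-3 (1.732)
C = 452/271 ≈ 1.668 → 5:3 (1.667)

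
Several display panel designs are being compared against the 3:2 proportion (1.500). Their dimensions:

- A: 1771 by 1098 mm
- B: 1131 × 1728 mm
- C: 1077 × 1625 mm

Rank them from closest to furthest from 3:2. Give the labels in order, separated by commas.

C, B, A

Ratios: A = 1771 / 1098 ≈ 1.613; B = 1728 / 1131 ≈ 1.528; C = 1625 / 1077 ≈ 1.509.
|Δ from 1.500|: A 0.113; B 0.028; C 0.009.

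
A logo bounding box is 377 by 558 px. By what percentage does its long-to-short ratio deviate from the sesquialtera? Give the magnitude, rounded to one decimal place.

Ratio = 558 / 377 ≈ 1.4801.
Ideal 3:2 = 1.5000. |1.4801 − 1.5000| / 1.5000 ≈ 1.33% → 1.3%.

1.3%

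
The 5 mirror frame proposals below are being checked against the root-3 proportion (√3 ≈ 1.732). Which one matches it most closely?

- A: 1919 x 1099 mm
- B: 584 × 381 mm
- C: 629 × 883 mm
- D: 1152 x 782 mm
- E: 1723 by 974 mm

A

Ratios (long/short): A ≈ 1.746; B ≈ 1.533; C ≈ 1.404; D ≈ 1.473; E ≈ 1.769.
root-3 ≈ 1.732; option A is nearest (Δ 0.014).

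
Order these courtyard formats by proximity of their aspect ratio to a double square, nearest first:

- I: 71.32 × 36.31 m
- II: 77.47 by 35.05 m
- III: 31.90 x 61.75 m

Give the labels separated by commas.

Ratios: I = 71.32 / 36.31 ≈ 1.964; II = 77.47 / 35.05 ≈ 2.210; III = 61.75 / 31.90 ≈ 1.936.
|Δ from 2.000|: I 0.036; II 0.210; III 0.064.

I, III, II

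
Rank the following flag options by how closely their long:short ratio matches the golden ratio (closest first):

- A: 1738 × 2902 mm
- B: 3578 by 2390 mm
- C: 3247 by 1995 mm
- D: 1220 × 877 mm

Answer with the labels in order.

C, A, B, D

Ratios: A = 2902 / 1738 ≈ 1.670; B = 3578 / 2390 ≈ 1.497; C = 3247 / 1995 ≈ 1.628; D = 1220 / 877 ≈ 1.391.
|Δ from 1.618|: A 0.052; B 0.121; C 0.010; D 0.227.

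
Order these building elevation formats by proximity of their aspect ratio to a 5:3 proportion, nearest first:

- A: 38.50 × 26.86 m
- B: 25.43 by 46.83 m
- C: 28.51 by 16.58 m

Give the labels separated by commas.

C, B, A

A: 38.50/26.86 ≈ 1.433 → |1.433 − 1.667| = 0.234
B: 46.83/25.43 ≈ 1.842 → |1.842 − 1.667| = 0.175
C: 28.51/16.58 ≈ 1.720 → |1.720 − 1.667| = 0.053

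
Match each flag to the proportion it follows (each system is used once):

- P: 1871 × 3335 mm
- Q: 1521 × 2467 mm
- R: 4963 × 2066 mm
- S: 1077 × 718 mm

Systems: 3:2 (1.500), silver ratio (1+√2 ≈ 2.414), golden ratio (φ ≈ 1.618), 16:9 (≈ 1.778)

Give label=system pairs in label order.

P = 3335/1871 ≈ 1.782 → 16:9 (1.778)
Q = 2467/1521 ≈ 1.622 → golden ratio (1.618)
R = 4963/2066 ≈ 2.402 → silver ratio (2.414)
S = 1077/718 ≈ 1.500 → 3:2 (1.500)

P=16:9, Q=golden ratio, R=silver ratio, S=3:2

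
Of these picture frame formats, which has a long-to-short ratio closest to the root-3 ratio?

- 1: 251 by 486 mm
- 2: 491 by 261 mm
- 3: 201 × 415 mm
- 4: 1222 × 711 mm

4

Target root-3 ≈ 1.732.
1: 1.936 (Δ0.204)  2: 1.881 (Δ0.149)  3: 2.065 (Δ0.333)  4: 1.719 (Δ0.013)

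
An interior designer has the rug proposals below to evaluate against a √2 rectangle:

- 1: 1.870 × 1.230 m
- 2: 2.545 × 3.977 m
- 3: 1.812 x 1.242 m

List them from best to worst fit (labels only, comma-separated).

3, 1, 2

1: 1.870/1.230 ≈ 1.520 → |1.520 − 1.414| = 0.106
2: 3.977/2.545 ≈ 1.563 → |1.563 − 1.414| = 0.149
3: 1.812/1.242 ≈ 1.459 → |1.459 − 1.414| = 0.045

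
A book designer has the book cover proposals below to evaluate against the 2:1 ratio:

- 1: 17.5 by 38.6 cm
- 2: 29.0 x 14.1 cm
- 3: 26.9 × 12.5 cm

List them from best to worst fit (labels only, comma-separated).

1: 38.6/17.5 ≈ 2.206 → |2.206 − 2.000| = 0.206
2: 29.0/14.1 ≈ 2.057 → |2.057 − 2.000| = 0.057
3: 26.9/12.5 ≈ 2.152 → |2.152 − 2.000| = 0.152

2, 3, 1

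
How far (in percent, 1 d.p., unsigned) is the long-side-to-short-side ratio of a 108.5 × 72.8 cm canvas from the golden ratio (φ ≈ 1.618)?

7.9%

Ratio = 108.5 / 72.8 ≈ 1.4904.
Ideal golden ratio ≈ 1.6180. |1.4904 − 1.6180| / 1.6180 ≈ 7.89% → 7.9%.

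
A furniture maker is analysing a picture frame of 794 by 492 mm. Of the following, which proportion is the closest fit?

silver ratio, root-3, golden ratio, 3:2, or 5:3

golden ratio

794/492 ≈ 1.614. Nearest candidates are golden ratio (1.618, off by 0.004) and 5:3 (1.667, off by 0.053).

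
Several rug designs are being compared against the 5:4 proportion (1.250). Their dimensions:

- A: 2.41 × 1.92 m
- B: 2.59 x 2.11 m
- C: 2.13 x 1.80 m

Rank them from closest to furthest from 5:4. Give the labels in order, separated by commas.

A, B, C

A: 2.41/1.92 ≈ 1.255 → |1.255 − 1.250| = 0.005
B: 2.59/2.11 ≈ 1.227 → |1.227 − 1.250| = 0.023
C: 2.13/1.80 ≈ 1.183 → |1.183 − 1.250| = 0.067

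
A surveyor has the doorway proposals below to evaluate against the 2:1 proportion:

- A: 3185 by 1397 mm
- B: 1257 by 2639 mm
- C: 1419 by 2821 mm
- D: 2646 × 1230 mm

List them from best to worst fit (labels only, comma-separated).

C, B, D, A

Ratios: A = 3185 / 1397 ≈ 2.280; B = 2639 / 1257 ≈ 2.099; C = 2821 / 1419 ≈ 1.988; D = 2646 / 1230 ≈ 2.151.
|Δ from 2.000|: A 0.280; B 0.099; C 0.012; D 0.151.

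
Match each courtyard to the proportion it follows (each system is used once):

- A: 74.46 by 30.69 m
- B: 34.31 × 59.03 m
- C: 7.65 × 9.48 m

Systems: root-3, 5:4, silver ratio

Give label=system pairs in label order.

A=silver ratio, B=root-3, C=5:4

A = 74.46/30.69 ≈ 2.426 → silver ratio (2.414)
B = 59.03/34.31 ≈ 1.720 → root-3 (1.732)
C = 9.48/7.65 ≈ 1.239 → 5:4 (1.250)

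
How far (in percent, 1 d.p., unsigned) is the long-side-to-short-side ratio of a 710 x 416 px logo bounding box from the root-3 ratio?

1.5%

Ratio = 710 / 416 ≈ 1.7067.
Ideal root-3 ≈ 1.7321. |1.7067 − 1.7321| / 1.7321 ≈ 1.47% → 1.5%.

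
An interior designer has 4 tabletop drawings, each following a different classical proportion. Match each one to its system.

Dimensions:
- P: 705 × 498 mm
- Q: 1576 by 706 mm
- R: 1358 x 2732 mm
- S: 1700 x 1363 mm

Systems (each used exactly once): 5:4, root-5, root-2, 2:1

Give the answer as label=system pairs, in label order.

P = 705/498 ≈ 1.416 → root-2 (1.414)
Q = 1576/706 ≈ 2.232 → root-5 (2.236)
R = 2732/1358 ≈ 2.012 → 2:1 (2.000)
S = 1700/1363 ≈ 1.247 → 5:4 (1.250)

P=root-2, Q=root-5, R=2:1, S=5:4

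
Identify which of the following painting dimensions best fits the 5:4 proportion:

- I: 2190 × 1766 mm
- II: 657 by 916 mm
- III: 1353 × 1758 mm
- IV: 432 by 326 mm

I

Target 5:4 ≈ 1.250.
I: 1.240 (Δ0.010)  II: 1.394 (Δ0.144)  III: 1.299 (Δ0.049)  IV: 1.325 (Δ0.075)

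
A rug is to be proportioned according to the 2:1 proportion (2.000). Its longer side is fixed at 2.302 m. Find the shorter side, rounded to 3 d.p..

1.151 m

2:1 = 2.00000.
Shorter side = 2.302 ÷ 2.00000 ≈ 1.15100 → 1.151 m.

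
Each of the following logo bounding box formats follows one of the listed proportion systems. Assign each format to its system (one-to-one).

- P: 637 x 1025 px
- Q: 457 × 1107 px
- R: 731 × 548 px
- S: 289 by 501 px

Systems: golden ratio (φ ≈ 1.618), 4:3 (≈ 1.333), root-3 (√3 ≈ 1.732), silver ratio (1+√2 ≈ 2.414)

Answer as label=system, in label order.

P=golden ratio, Q=silver ratio, R=4:3, S=root-3

P = 1025/637 ≈ 1.609 → golden ratio (1.618)
Q = 1107/457 ≈ 2.422 → silver ratio (2.414)
R = 731/548 ≈ 1.334 → 4:3 (1.333)
S = 501/289 ≈ 1.734 → root-3 (1.732)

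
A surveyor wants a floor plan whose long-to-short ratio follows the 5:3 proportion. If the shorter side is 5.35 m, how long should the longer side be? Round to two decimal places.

5:3 ≈ 1.66667.
Longer side = 5.35 × 1.66667 ≈ 8.9167 → 8.92 m.

8.92 m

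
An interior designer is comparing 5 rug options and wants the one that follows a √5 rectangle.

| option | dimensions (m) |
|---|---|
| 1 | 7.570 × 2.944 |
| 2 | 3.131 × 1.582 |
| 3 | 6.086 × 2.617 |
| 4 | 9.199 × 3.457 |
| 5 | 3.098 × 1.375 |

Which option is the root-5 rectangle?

Target root-5 ≈ 2.236.
1: 2.571 (Δ0.335)  2: 1.979 (Δ0.257)  3: 2.326 (Δ0.090)  4: 2.661 (Δ0.425)  5: 2.253 (Δ0.017)

5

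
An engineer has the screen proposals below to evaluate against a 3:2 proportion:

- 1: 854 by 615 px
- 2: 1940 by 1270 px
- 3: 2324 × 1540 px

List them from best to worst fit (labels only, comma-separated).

Ratios: 1 = 854 / 615 ≈ 1.389; 2 = 1940 / 1270 ≈ 1.528; 3 = 2324 / 1540 ≈ 1.509.
|Δ from 1.500|: 1 0.111; 2 0.028; 3 0.009.

3, 2, 1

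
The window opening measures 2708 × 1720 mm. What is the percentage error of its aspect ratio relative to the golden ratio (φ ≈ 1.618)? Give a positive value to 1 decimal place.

2.7%

Ratio = 2708 / 1720 ≈ 1.5744.
Ideal golden ratio ≈ 1.6180. |1.5744 − 1.6180| / 1.6180 ≈ 2.69% → 2.7%.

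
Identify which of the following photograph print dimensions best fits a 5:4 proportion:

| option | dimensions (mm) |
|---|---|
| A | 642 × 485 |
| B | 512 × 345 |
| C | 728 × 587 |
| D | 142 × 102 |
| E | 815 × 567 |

Target 5:4 ≈ 1.250.
A: 1.324 (Δ0.074)  B: 1.484 (Δ0.234)  C: 1.240 (Δ0.010)  D: 1.392 (Δ0.142)  E: 1.437 (Δ0.187)

C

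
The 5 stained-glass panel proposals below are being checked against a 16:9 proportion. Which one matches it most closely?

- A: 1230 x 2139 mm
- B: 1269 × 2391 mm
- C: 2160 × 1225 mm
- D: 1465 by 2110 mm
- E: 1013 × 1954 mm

C

Ratios (long/short): A ≈ 1.739; B ≈ 1.884; C ≈ 1.763; D ≈ 1.440; E ≈ 1.929.
16:9 ≈ 1.778; option C is nearest (Δ 0.015).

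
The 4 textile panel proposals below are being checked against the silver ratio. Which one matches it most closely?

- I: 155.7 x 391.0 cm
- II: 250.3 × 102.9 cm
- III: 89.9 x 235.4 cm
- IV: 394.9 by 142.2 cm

II

Target silver ratio ≈ 2.414.
I: 2.511 (Δ0.097)  II: 2.432 (Δ0.018)  III: 2.618 (Δ0.204)  IV: 2.777 (Δ0.363)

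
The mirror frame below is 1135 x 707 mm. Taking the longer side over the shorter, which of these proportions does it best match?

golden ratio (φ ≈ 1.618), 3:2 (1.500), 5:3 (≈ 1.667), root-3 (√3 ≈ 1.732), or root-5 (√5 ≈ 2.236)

golden ratio

1135/707 ≈ 1.605. Nearest candidates are golden ratio (1.618, off by 0.013) and 5:3 (1.667, off by 0.062).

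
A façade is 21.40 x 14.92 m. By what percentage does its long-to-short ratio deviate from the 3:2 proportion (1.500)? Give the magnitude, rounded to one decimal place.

Ratio = 21.40 / 14.92 ≈ 1.4343.
Ideal 3:2 = 1.5000. |1.4343 − 1.5000| / 1.5000 ≈ 4.38% → 4.4%.

4.4%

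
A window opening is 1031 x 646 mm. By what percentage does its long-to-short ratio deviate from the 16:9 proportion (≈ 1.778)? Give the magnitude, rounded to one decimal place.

Ratio = 1031 / 646 ≈ 1.5960.
Ideal 16:9 ≈ 1.7778. |1.5960 − 1.7778| / 1.7778 ≈ 10.23% → 10.2%.

10.2%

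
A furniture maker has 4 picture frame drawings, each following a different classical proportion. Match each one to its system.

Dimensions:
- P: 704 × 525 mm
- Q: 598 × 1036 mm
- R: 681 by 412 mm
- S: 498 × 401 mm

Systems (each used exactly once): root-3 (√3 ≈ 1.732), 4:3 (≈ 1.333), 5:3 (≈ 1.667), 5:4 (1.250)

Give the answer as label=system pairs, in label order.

P=4:3, Q=root-3, R=5:3, S=5:4

P = 704/525 ≈ 1.341 → 4:3 (1.333)
Q = 1036/598 ≈ 1.732 → root-3 (1.732)
R = 681/412 ≈ 1.653 → 5:3 (1.667)
S = 498/401 ≈ 1.242 → 5:4 (1.250)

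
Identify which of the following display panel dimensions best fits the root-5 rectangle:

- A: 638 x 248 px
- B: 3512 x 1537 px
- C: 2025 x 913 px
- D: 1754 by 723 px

Target root-5 ≈ 2.236.
A: 2.573 (Δ0.337)  B: 2.285 (Δ0.049)  C: 2.218 (Δ0.018)  D: 2.426 (Δ0.190)

C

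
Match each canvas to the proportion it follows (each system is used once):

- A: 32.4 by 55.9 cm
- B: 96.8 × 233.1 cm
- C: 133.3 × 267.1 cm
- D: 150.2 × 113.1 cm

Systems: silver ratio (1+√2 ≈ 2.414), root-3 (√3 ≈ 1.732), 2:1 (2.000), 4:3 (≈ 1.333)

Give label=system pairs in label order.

A=root-3, B=silver ratio, C=2:1, D=4:3

Ratios: A ≈ 1.725; B ≈ 2.408; C ≈ 2.004; D ≈ 1.328.
Targets: silver ratio ≈ 2.414; root-3 ≈ 1.732; 2:1 ≈ 2.000; 4:3 ≈ 1.333.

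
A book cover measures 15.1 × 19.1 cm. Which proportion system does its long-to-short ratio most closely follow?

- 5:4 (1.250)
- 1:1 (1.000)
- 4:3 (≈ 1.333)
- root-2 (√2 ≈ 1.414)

5:4

19.1/15.1 ≈ 1.265. Nearest candidates are 5:4 (1.250, off by 0.015) and 4:3 (1.333, off by 0.068).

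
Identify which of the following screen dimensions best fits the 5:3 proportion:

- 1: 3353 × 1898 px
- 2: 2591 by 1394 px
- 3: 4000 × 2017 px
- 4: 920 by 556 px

4

Target 5:3 ≈ 1.667.
1: 1.767 (Δ0.100)  2: 1.859 (Δ0.192)  3: 1.983 (Δ0.316)  4: 1.655 (Δ0.012)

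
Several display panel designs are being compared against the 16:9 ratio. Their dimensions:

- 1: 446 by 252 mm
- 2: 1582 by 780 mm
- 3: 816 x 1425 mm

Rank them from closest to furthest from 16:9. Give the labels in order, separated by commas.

Ratios: 1 = 446 / 252 ≈ 1.770; 2 = 1582 / 780 ≈ 2.028; 3 = 1425 / 816 ≈ 1.746.
|Δ from 1.778|: 1 0.008; 2 0.250; 3 0.032.

1, 3, 2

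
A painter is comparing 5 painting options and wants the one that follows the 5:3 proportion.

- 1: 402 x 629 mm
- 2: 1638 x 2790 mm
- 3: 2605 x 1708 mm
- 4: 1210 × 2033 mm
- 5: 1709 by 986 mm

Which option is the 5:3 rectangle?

4

Target 5:3 ≈ 1.667.
1: 1.565 (Δ0.102)  2: 1.703 (Δ0.036)  3: 1.525 (Δ0.142)  4: 1.680 (Δ0.013)  5: 1.733 (Δ0.066)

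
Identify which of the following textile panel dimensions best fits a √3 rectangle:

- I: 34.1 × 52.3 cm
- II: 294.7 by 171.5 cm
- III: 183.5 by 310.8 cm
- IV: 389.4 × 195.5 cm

II

Target root-3 ≈ 1.732.
I: 1.534 (Δ0.198)  II: 1.718 (Δ0.014)  III: 1.694 (Δ0.038)  IV: 1.992 (Δ0.260)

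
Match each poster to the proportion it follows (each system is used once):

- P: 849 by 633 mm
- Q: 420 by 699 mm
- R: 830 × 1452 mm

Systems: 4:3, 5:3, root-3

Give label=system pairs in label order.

Ratios: P ≈ 1.341; Q ≈ 1.664; R ≈ 1.749.
Targets: 4:3 ≈ 1.333; 5:3 ≈ 1.667; root-3 ≈ 1.732.

P=4:3, Q=5:3, R=root-3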